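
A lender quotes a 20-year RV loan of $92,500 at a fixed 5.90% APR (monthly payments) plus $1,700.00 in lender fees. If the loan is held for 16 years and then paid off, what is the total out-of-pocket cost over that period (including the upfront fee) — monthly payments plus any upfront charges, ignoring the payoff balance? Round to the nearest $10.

At 5.90% the monthly rate is 0.0049167, so the payment is 92,500 × 0.0049167 / (1 − 1.0049167^−240) = $657.37.
Total outlay = 192 × $657.37 + $1,700.00 = $127,915.04.

$127,920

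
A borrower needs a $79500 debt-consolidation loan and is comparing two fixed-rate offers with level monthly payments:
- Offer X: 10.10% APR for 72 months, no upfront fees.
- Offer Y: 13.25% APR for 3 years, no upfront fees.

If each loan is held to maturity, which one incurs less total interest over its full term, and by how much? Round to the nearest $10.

Offer Y by $9,550

Offer X: at 10.10% the monthly rate is 0.0084167, so the payment is 79,500 × 0.0084167 / (1 − 1.0084167^−72) = $1,476.82.
Total interest on Offer X = 72 × $1,476.82 − $79,500 = $26,831.04.
Offer Y: at 13.25% the monthly rate is 0.0110417, so the payment is 79,500 × 0.0110417 / (1 − 1.0110417^−36) = $2,688.25.
Total interest on Offer Y = 36 × $2,688.25 − $79,500 = $17,277.00.
Offer Y is lower by $9,554.04.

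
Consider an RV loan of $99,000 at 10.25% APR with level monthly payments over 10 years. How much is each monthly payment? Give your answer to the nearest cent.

$1,322.04

Monthly rate = 10.25%/12 = 0.0085417; payment = 99,000 × 0.0085417 / (1 − (1+0.0085417)^−120) = $1,322.04.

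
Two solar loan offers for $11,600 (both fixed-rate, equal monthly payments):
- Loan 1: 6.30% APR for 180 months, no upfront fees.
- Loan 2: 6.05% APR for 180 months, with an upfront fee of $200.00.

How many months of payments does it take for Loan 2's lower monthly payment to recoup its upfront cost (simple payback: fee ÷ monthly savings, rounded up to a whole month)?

127 months

Loan 1: at 6.30% the monthly rate is 0.0052500, so the payment is 11,600 × 0.0052500 / (1 − 1.0052500^−180) = $99.78.
Loan 2: monthly rate = 6.05%/12 = 0.0050417; payment = 11,600 × 0.0050417 / (1 − (1+0.0050417)^−180) = $98.20.
Monthly savings = $99.78 − $98.20 = $1.58.
Break-even = $200.00 / $1.58 = 126.58 → 127 months.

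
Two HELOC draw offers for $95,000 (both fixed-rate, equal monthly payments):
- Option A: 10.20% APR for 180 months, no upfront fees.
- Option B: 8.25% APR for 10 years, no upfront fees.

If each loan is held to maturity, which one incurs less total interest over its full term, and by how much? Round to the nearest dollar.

Option B by $46,031

Option A: monthly rate = 10.2%/12 = 0.0085000; payment = 95,000 × 0.0085000 / (1 − (1+0.0085000)^−180) = $1,032.53.
Total interest on Option A = 180 × $1,032.53 − $95,000 = $90,855.40.
Option B: at 8.25% the monthly rate is 0.0068750, so the payment is 95,000 × 0.0068750 / (1 − 1.0068750^−120) = $1,165.20.
Total interest on Option B = 120 × $1,165.20 − $95,000 = $44,824.00.
Option B is lower by $46,031.40.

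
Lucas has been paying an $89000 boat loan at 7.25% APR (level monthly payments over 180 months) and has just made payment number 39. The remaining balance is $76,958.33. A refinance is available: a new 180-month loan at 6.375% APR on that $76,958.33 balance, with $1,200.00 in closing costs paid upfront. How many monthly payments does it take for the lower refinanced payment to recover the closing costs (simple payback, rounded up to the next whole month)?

9 months

Current payment = 89,000 × 7.25%/12 / (1 − (1+0.0060417)^−180) = $812.45.
Refinanced payment = 76,958.33 × 0.0053125 / (1 − (1+0.0053125)^−180) = $665.11.
Monthly savings = $812.45 − $665.11 = $147.34.
Break-even = $1,200.00 / $147.34 = 8.14 → 9 months.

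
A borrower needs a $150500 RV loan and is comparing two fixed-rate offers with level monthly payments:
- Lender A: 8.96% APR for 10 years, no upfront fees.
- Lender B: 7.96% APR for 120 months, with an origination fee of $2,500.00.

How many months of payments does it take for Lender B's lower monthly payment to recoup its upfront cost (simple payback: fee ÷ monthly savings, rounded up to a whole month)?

32 months

Lender A: at 8.96% the monthly rate is 0.0074667, so the payment is 150,500 × 0.0074667 / (1 − 1.0074667^−120) = $1,903.21.
Lender B: monthly rate = 7.96%/12 = 0.0066333; payment = 150,500 × 0.0066333 / (1 − (1+0.0066333)^−120) = $1,822.80.
Monthly savings = $1,903.21 − $1,822.80 = $80.41.
Break-even = $2,500.00 / $80.41 = 31.09 → 32 months.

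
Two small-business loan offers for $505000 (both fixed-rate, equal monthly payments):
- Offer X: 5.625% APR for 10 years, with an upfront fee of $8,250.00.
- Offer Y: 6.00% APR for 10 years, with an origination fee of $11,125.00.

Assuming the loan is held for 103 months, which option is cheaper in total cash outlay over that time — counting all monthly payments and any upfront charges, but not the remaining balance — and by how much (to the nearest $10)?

Offer X: at 5.625% the monthly rate is 0.0046875, so the payment is 505,000 × 0.0046875 / (1 − 1.0046875^−120) = $5,511.91.
Offer Y: monthly rate = 6%/12 = 0.0050000; payment = 505,000 × 0.0050000 / (1 − (1+0.0050000)^−120) = $5,606.54.
Over 103 months: Offer X costs 103 × $5,511.91 + $8,250.00 = $575,976.73; Offer Y costs 103 × $5,606.54 + $11,125.00 = $588,598.62.
Offer X is cheaper by $588,598.62 − $575,976.73 = $12,621.89.

Offer X by $12,620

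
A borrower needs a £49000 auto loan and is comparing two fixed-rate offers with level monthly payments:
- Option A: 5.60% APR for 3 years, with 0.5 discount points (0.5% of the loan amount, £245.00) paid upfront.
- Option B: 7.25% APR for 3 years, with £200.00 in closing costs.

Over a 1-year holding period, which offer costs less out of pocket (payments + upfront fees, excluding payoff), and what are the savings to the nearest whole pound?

Option A: at 5.60% the monthly rate is 0.0046667, so the payment is 49,000 × 0.0046667 / (1 − 1.0046667^−36) = £1,481.81.
Option B: at 7.25% the monthly rate is 0.0060417, so the payment is 49,000 × 0.0060417 / (1 − 1.0060417^−36) = £1,518.58.
Over 12 months: Option A costs 12 × £1,481.81 + £245.00 = £18,026.72; Option B costs 12 × £1,518.58 + £200.00 = £18,422.96.
Option A is cheaper by £18,422.96 − £18,026.72 = £396.24.

Option A by £396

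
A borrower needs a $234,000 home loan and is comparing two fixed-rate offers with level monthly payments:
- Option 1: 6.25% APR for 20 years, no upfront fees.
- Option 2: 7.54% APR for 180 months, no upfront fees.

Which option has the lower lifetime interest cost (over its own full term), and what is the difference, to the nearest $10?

Option 2 by $19,070

Option 1: monthly rate = 6.25%/12 = 0.0052083; payment = 234,000 × 0.0052083 / (1 − (1+0.0052083)^−240) = $1,710.37.
Total interest on Option 1 = 240 × $1,710.37 − $234,000 = $176,488.80.
Option 2: at 7.54% the monthly rate is 0.0062833, so the payment is 234,000 × 0.0062833 / (1 − 1.0062833^−180) = $2,174.53.
Total interest on Option 2 = 180 × $2,174.53 − $234,000 = $157,415.40.
Option 2 is lower by $19,073.40.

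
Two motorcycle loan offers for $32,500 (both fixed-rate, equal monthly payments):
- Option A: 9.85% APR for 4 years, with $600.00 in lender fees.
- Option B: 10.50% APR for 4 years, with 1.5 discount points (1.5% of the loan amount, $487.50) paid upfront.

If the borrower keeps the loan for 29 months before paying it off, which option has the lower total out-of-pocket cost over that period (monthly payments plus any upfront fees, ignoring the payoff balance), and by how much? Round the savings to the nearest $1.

Option A by $182

Option A: monthly rate = 9.85%/12 = 0.0082083; payment = 32,500 × 0.0082083 / (1 − (1+0.0082083)^−48) = $821.94.
Option B: at 10.50% the monthly rate is 0.0087500, so the payment is 32,500 × 0.0087500 / (1 − 1.0087500^−48) = $832.11.
Over 29 months: Option A costs 29 × $821.94 + $600.00 = $24,436.26; Option B costs 29 × $832.11 + $487.50 = $24,618.69.
Option A is cheaper by $24,618.69 − $24,436.26 = $182.43.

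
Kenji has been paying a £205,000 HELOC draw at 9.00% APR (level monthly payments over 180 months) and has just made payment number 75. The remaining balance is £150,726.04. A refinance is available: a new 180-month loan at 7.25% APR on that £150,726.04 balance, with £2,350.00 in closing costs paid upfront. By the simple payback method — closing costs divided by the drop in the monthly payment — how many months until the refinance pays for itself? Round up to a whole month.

Current payment = 205,000 × 9%/12 / (1 − (1+0.0075000)^−180) = £2,079.25.
Refinanced payment = 150,726.04 × 0.0060417 / (1 − (1+0.0060417)^−180) = £1,375.92.
Monthly savings = £2,079.25 − £1,375.92 = £703.33.
Break-even = £2,350.00 / £703.33 = 3.34 → 4 months.

4 months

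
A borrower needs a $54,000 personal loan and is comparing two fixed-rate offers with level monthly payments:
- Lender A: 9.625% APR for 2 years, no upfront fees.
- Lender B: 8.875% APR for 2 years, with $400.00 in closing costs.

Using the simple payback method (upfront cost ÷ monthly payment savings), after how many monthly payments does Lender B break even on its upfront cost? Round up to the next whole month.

Lender A: monthly rate = 9.625%/12 = 0.0080208; payment = 54,000 × 0.0080208 / (1 − (1+0.0080208)^−24) = $2,482.49.
Lender B: monthly rate = 8.875%/12 = 0.0073958; payment = 54,000 × 0.0073958 / (1 − (1+0.0073958)^−24) = $2,463.88.
Monthly savings = $2,482.49 − $2,463.88 = $18.61.
Break-even = $400.00 / $18.61 = 21.49 → 22 months.

22 months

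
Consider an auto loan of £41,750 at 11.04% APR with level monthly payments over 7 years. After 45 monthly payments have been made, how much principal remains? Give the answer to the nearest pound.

£23,366

With monthly rate i = 11.04%/12 = 0.0092000, the balance after k of n payments is P · [(1+i)^n − (1+i)^k] / [(1+i)^n − 1].
(1+0.0092000)^84 = 2.15818324 and (1+0.0092000)^45 = 1.50999630, so the balance is 41,750 × (2.15818324 − 1.50999630) / (2.15818324 − 1) = £23,365.74.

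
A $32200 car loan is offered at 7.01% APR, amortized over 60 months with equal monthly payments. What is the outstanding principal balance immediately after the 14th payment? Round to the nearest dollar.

$25,660

With monthly rate i = 7.01%/12 = 0.0058417, the balance after k of n payments is P · [(1+i)^n − (1+i)^k] / [(1+i)^n − 1].
(1+0.0058417)^60 = 1.41833013 and (1+0.0058417)^14 = 1.08496246, so the balance is 32,200 × (1.41833013 − 1.08496246) / (1.41833013 − 1) = $25,660.21.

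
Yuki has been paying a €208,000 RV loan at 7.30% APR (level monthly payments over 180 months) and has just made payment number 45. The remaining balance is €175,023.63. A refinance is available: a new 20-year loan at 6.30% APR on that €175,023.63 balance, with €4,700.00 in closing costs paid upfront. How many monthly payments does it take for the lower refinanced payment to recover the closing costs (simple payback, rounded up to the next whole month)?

Current payment = 208,000 × 7.3%/12 / (1 − (1+0.0060833)^−180) = €1,904.62.
Refinanced payment = 175,023.63 × 0.0052500 / (1 − (1+0.0052500)^−240) = €1,284.40.
Monthly savings = €1,904.62 − €1,284.40 = €620.22.
Break-even = €4,700.00 / €620.22 = 7.58 → 8 months.

8 months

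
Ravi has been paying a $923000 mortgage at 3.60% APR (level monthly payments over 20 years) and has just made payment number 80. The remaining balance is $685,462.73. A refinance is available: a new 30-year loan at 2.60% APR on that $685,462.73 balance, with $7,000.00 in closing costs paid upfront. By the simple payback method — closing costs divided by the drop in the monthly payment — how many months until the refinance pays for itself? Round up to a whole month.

Current payment = 923,000 × 3.6%/12 / (1 − (1+0.0030000)^−240) = $5,400.58.
Refinanced payment = 685,462.73 × 0.0021667 / (1 − (1+0.0021667)^−360) = $2,744.18.
Monthly savings = $5,400.58 − $2,744.18 = $2,656.40.
Break-even = $7,000.00 / $2,656.40 = 2.64 → 3 months.

3 months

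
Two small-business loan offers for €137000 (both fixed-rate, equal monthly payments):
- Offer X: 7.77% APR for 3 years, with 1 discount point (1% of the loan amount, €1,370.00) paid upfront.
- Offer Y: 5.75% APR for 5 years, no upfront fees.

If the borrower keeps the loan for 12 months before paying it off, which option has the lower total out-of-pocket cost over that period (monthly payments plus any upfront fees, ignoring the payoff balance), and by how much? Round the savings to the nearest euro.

Offer Y by €21,120

Offer X: at 7.77% the monthly rate is 0.0064750, so the payment is 137,000 × 0.0064750 / (1 − 1.0064750^−36) = €4,278.56.
Offer Y: monthly rate = 5.75%/12 = 0.0047917; payment = 137,000 × 0.0047917 / (1 − (1+0.0047917)^−60) = €2,632.70.
Over 12 months: Offer X costs 12 × €4,278.56 + €1,370.00 = €52,712.72; Offer Y costs 12 × €2,632.70 = €31,592.40.
Offer Y is cheaper by €52,712.72 − €31,592.40 = €21,120.32.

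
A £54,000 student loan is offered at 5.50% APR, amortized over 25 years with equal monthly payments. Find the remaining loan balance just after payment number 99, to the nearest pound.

With monthly rate i = 5.5%/12 = 0.0045833, the balance after k of n payments is P · [(1+i)^n − (1+i)^k] / [(1+i)^n − 1].
(1+0.0045833)^300 = 3.94267156 and (1+0.0045833)^99 = 1.57257330, so the balance is 54,000 × (3.94267156 − 1.57257330) / (3.94267156 − 1) = £43,492.90.

£43,493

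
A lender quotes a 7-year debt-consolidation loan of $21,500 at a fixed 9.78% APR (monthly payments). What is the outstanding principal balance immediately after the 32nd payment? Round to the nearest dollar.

With monthly rate i = 9.78%/12 = 0.0081500, the balance after k of n payments is P · [(1+i)^n − (1+i)^k] / [(1+i)^n − 1].
(1+0.0081500)^84 = 1.97748398 and (1+0.0081500)^32 = 1.29659679, so the balance is 21,500 × (1.97748398 − 1.29659679) / (1.97748398 − 1) = $14,976.28.

$14,976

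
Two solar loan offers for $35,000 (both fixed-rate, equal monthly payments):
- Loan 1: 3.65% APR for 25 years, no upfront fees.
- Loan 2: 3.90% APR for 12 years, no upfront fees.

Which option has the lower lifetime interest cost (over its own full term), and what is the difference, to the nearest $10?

Loan 2 by $9,530

Loan 1: at 3.65% the monthly rate is 0.0030417, so the payment is 35,000 × 0.0030417 / (1 − 1.0030417^−300) = $178.05.
Total interest on Loan 1 = 300 × $178.05 − $35,000 = $18,415.00.
Loan 2: monthly rate = 3.9%/12 = 0.0032500; payment = 35,000 × 0.0032500 / (1 − (1+0.0032500)^−144) = $304.74.
Total interest on Loan 2 = 144 × $304.74 − $35,000 = $8,882.56.
Loan 2 is lower by $9,532.44.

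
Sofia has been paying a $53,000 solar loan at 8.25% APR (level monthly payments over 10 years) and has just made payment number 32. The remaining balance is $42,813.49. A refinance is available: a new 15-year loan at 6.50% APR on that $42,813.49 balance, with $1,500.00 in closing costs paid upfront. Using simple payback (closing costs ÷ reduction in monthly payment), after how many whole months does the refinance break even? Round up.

Current payment = 53,000 × 8.25%/12 / (1 − (1+0.0068750)^−120) = $650.06.
Refinanced payment = 42,813.49 × 0.0054167 / (1 − (1+0.0054167)^−180) = $372.95.
Monthly savings = $650.06 − $372.95 = $277.11.
Break-even = $1,500.00 / $277.11 = 5.41 → 6 months.

6 months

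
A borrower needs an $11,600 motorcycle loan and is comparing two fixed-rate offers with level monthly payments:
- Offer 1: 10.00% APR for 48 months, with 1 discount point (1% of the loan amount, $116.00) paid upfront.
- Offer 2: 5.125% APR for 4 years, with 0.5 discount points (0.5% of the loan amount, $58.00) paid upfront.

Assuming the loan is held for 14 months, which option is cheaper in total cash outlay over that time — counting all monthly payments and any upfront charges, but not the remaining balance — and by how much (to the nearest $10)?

Offer 2 by $430

Offer 1: monthly rate = 10%/12 = 0.0083333; payment = 11,600 × 0.0083333 / (1 − (1+0.0083333)^−48) = $294.21.
Offer 2: at 5.125% the monthly rate is 0.0042708, so the payment is 11,600 × 0.0042708 / (1 − 1.0042708^−48) = $267.80.
Over 14 months: Offer 1 costs 14 × $294.21 + $116.00 = $4,234.94; Offer 2 costs 14 × $267.80 + $58.00 = $3,807.20.
Offer 2 is cheaper by $4,234.94 − $3,807.20 = $427.74.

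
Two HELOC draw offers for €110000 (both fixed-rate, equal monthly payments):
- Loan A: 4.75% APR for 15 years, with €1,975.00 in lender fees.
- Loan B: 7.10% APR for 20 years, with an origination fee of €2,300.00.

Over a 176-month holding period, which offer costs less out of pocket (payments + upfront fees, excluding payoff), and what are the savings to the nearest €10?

Loan A: monthly rate = 4.75%/12 = 0.0039583; payment = 110,000 × 0.0039583 / (1 − (1+0.0039583)^−180) = €855.62.
Loan B: at 7.10% the monthly rate is 0.0059167, so the payment is 110,000 × 0.0059167 / (1 − 1.0059167^−240) = €859.44.
Over 176 months: Loan A costs 176 × €855.62 + €1,975.00 = €152,564.12; Loan B costs 176 × €859.44 + €2,300.00 = €153,561.44.
Loan A is cheaper by €153,561.44 − €152,564.12 = €997.32.

Loan A by €1,000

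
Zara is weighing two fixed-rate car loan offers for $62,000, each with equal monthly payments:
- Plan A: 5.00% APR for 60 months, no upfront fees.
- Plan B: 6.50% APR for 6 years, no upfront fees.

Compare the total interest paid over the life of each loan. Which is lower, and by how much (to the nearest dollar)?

Plan A by $4,839

Plan A: at 5.00% the monthly rate is 0.0041667, so the payment is 62,000 × 0.0041667 / (1 − 1.0041667^−60) = $1,170.02.
Total interest on Plan A = 60 × $1,170.02 − $62,000 = $8,201.20.
Plan B: at 6.50% the monthly rate is 0.0054167, so the payment is 62,000 × 0.0054167 / (1 − 1.0054167^−72) = $1,042.22.
Total interest on Plan B = 72 × $1,042.22 − $62,000 = $13,039.84.
Plan A is lower by $4,838.64.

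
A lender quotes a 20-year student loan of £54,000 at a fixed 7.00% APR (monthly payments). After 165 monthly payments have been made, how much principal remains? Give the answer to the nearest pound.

£25,373

With monthly rate i = 7%/12 = 0.0058333, the balance after k of n payments is P · [(1+i)^n − (1+i)^k] / [(1+i)^n − 1].
(1+0.0058333)^240 = 4.03873885 and (1+0.0058333)^165 = 2.61092242, so the balance is 54,000 × (4.03873885 − 2.61092242) / (4.03873885 − 1) = £25,373.05.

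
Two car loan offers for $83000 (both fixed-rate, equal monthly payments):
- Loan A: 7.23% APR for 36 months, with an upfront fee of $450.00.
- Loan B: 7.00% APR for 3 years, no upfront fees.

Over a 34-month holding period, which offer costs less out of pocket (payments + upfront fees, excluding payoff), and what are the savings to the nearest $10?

Loan B by $750

Loan A: monthly rate = 7.23%/12 = 0.0060250; payment = 83,000 × 0.0060250 / (1 − (1+0.0060250)^−36) = $2,571.54.
Loan B: at 7.00% the monthly rate is 0.0058333, so the payment is 83,000 × 0.0058333 / (1 − 1.0058333^−36) = $2,562.80.
Over 34 months: Loan A costs 34 × $2,571.54 + $450.00 = $87,882.36; Loan B costs 34 × $2,562.80 = $87,135.20.
Loan B is cheaper by $87,882.36 − $87,135.20 = $747.16.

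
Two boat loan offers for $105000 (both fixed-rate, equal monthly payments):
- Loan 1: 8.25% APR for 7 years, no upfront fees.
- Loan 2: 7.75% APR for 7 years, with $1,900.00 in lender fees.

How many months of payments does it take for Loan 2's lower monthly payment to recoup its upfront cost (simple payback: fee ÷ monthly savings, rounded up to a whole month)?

Loan 1: at 8.25% the monthly rate is 0.0068750, so the payment is 105,000 × 0.0068750 / (1 − 1.0068750^−84) = $1,649.66.
Loan 2: monthly rate = 7.75%/12 = 0.0064583; payment = 105,000 × 0.0064583 / (1 − (1+0.0064583)^−84) = $1,623.51.
Monthly savings = $1,649.66 − $1,623.51 = $26.15.
Break-even = $1,900.00 / $26.15 = 72.66 → 73 months.

73 months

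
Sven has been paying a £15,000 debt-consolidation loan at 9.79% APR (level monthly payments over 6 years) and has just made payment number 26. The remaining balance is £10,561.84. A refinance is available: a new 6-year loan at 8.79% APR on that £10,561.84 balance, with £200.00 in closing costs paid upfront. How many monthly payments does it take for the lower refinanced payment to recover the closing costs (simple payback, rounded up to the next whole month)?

3 months

Current payment = 15,000 × 9.79%/12 / (1 − (1+0.0081583)^−72) = £276.30.
Refinanced payment = 10,561.84 × 0.0073250 / (1 − (1+0.0073250)^−72) = £189.28.
Monthly savings = £276.30 − £189.28 = £87.02.
Break-even = £200.00 / £87.02 = 2.30 → 3 months.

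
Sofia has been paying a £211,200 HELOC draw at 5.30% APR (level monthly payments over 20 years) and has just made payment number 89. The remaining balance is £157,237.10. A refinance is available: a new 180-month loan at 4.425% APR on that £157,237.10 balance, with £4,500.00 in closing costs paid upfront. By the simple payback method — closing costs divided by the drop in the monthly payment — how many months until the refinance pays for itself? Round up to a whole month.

20 months

Current payment = 211,200 × 5.3%/12 / (1 − (1+0.0044167)^−240) = £1,429.06.
Refinanced payment = 157,237.10 × 0.0036875 / (1 − (1+0.0036875)^−180) = £1,196.84.
Monthly savings = £1,429.06 − £1,196.84 = £232.22.
Break-even = £4,500.00 / £232.22 = 19.38 → 20 months.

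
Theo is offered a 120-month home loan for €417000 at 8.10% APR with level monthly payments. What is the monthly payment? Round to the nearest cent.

At 8.10% the monthly rate is 0.0067500, so the payment is 417,000 × 0.0067500 / (1 − 1.0067500^−120) = €5,081.42.

€5,081.42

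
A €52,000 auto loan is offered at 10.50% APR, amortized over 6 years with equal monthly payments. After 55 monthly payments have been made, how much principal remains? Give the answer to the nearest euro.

€15,363

With monthly rate i = 10.5%/12 = 0.0087500, the balance after k of n payments is P · [(1+i)^n − (1+i)^k] / [(1+i)^n − 1].
(1+0.0087500)^72 = 1.87247245 and (1+0.0087500)^55 = 1.61471219, so the balance is 52,000 × (1.87247245 − 1.61471219) / (1.87247245 − 1) = €15,362.70.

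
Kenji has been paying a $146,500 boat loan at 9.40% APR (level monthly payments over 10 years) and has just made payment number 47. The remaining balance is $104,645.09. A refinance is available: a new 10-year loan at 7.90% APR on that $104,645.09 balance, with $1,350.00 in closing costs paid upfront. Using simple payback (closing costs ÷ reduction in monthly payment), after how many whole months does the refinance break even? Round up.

Current payment = 146,500 × 9.4%/12 / (1 − (1+0.0078333)^−120) = $1,887.66.
Refinanced payment = 104,645.09 × 0.0065833 / (1 − (1+0.0065833)^−120) = $1,264.11.
Monthly savings = $1,887.66 − $1,264.11 = $623.55.
Break-even = $1,350.00 / $623.55 = 2.17 → 3 months.

3 months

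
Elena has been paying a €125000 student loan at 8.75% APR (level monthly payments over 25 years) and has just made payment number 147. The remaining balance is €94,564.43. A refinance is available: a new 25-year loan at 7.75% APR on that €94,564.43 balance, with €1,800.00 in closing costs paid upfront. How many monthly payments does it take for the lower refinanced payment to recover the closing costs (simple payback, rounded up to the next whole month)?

6 months

Current payment = 125,000 × 8.75%/12 / (1 − (1+0.0072917)^−300) = €1,027.68.
Refinanced payment = 94,564.43 × 0.0064583 / (1 − (1+0.0064583)^−300) = €714.27.
Monthly savings = €1,027.68 − €714.27 = €313.41.
Break-even = €1,800.00 / €313.41 = 5.74 → 6 months.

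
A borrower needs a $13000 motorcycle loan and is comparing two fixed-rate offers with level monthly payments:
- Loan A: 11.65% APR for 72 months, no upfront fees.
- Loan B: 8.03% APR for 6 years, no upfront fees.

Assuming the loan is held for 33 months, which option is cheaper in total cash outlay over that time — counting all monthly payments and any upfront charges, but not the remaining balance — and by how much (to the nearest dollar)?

Loan B by $781

Loan A: monthly rate = 11.65%/12 = 0.0097083; payment = 13,000 × 0.0097083 / (1 − (1+0.0097083)^−72) = $251.79.
Loan B: at 8.03% the monthly rate is 0.0066917, so the payment is 13,000 × 0.0066917 / (1 − 1.0066917^−72) = $228.12.
Over 33 months: Loan A costs 33 × $251.79 = $8,309.07; Loan B costs 33 × $228.12 = $7,527.96.
Loan B is cheaper by $8,309.07 − $7,527.96 = $781.11.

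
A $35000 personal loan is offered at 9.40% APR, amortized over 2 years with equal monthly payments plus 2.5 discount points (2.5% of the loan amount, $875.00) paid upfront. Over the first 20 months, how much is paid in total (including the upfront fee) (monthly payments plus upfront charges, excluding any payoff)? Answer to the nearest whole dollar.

Monthly rate = 9.4%/12 = 0.0078333; payment = 35,000 × 0.0078333 / (1 − (1+0.0078333)^−24) = $1,605.40.
Total outlay = 20 × $1,605.40 + $875.00 = $32,983.00.

$32,983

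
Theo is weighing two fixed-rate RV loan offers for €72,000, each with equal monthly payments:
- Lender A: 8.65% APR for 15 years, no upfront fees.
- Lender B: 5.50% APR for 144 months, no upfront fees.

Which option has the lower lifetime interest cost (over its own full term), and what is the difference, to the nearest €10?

Lender A: at 8.65% the monthly rate is 0.0072083, so the payment is 72,000 × 0.0072083 / (1 − 1.0072083^−180) = €715.36.
Total interest on Lender A = 180 × €715.36 − €72,000 = €56,764.80.
Lender B: at 5.50% the monthly rate is 0.0045833, so the payment is 72,000 × 0.0045833 / (1 − 1.0045833^−144) = €684.12.
Total interest on Lender B = 144 × €684.12 − €72,000 = €26,513.28.
Lender B is lower by €30,251.52.

Lender B by €30,250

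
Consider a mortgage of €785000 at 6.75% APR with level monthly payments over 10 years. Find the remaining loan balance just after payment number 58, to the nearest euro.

€470,700

With monthly rate i = 6.75%/12 = 0.0056250, the balance after k of n payments is P · [(1+i)^n − (1+i)^k] / [(1+i)^n − 1].
(1+0.0056250)^120 = 1.96032182 and (1+0.0056250)^58 = 1.38449555, so the balance is 785,000 × (1.96032182 − 1.38449555) / (1.96032182 − 1) = €470,700.15.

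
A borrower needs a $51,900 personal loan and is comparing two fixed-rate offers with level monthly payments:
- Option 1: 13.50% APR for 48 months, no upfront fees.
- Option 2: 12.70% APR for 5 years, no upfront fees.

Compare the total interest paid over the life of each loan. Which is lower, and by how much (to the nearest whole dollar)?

Option 1 by $2,923

Option 1: monthly rate = 13.5%/12 = 0.0112500; payment = 51,900 × 0.0112500 / (1 − (1+0.0112500)^−48) = $1,405.26.
Total interest on Option 1 = 48 × $1,405.26 − $51,900 = $15,552.48.
Option 2: monthly rate = 12.7%/12 = 0.0105833; payment = 51,900 × 0.0105833 / (1 − (1+0.0105833)^−60) = $1,172.93.
Total interest on Option 2 = 60 × $1,172.93 − $51,900 = $18,475.80.
Option 1 is lower by $2,923.32.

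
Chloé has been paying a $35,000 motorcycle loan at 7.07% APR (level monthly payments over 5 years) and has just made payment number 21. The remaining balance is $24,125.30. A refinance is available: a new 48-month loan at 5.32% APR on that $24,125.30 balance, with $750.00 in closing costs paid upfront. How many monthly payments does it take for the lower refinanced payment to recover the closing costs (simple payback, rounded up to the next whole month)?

6 months

Current payment = 35,000 × 7.07%/12 / (1 − (1+0.0058917)^−60) = $694.20.
Refinanced payment = 24,125.30 × 0.0044333 / (1 − (1+0.0044333)^−48) = $559.09.
Monthly savings = $694.20 − $559.09 = $135.11.
Break-even = $750.00 / $135.11 = 5.55 → 6 months.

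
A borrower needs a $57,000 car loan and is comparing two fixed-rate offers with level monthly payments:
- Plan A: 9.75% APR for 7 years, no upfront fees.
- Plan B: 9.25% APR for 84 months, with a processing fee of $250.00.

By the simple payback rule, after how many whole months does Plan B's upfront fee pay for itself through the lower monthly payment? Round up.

18 months

Plan A: monthly rate = 9.75%/12 = 0.0081250; payment = 57,000 × 0.0081250 / (1 − (1+0.0081250)^−84) = $938.92.
Plan B: at 9.25% the monthly rate is 0.0077083, so the payment is 57,000 × 0.0077083 / (1 − 1.0077083^−84) = $924.33.
Monthly savings = $938.92 − $924.33 = $14.59.
Break-even = $250.00 / $14.59 = 17.14 → 18 months.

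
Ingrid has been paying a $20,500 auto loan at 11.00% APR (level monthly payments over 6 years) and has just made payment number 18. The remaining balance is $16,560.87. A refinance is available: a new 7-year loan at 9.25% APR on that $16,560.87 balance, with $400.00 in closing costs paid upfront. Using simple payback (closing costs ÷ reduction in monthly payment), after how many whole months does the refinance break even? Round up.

Current payment = 20,500 × 11%/12 / (1 − (1+0.0091667)^−72) = $390.20.
Refinanced payment = 16,560.87 × 0.0077083 / (1 − (1+0.0077083)^−84) = $268.56.
Monthly savings = $390.20 − $268.56 = $121.64.
Break-even = $400.00 / $121.64 = 3.29 → 4 months.

4 months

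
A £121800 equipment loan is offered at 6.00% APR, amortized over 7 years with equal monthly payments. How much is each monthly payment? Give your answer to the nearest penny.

At 6.00% the monthly rate is 0.0050000, so the payment is 121,800 × 0.0050000 / (1 − 1.0050000^−84) = £1,779.32.

£1,779.32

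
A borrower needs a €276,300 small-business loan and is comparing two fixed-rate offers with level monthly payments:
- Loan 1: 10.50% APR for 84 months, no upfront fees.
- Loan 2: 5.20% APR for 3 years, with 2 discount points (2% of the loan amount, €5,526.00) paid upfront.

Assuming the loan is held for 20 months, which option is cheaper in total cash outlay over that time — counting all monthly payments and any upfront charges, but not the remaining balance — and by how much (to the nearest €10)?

Loan 1 by €78,470

Loan 1: monthly rate = 10.5%/12 = 0.0087500; payment = 276,300 × 0.0087500 / (1 − (1+0.0087500)^−84) = €4,658.60.
Loan 2: monthly rate = 5.2%/12 = 0.0043333; payment = 276,300 × 0.0043333 / (1 − (1+0.0043333)^−36) = €8,305.79.
Over 20 months: Loan 1 costs 20 × €4,658.60 = €93,172.00; Loan 2 costs 20 × €8,305.79 + €5,526.00 = €171,641.80.
Loan 1 is cheaper by €171,641.80 − €93,172.00 = €78,469.80.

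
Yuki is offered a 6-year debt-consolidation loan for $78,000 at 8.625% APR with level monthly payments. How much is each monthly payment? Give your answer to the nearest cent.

Monthly rate = 8.625%/12 = 0.0071875; payment = 78,000 × 0.0071875 / (1 − (1+0.0071875)^−72) = $1,391.52.

$1,391.52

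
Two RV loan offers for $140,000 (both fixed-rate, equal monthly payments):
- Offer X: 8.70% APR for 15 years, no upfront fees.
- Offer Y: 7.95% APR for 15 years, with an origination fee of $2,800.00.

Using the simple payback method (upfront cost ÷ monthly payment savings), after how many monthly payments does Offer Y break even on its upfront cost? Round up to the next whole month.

46 months

Offer X: monthly rate = 8.7%/12 = 0.0072500; payment = 140,000 × 0.0072500 / (1 − (1+0.0072500)^−180) = $1,395.10.
Offer Y: at 7.95% the monthly rate is 0.0066250, so the payment is 140,000 × 0.0066250 / (1 − 1.0066250^−180) = $1,333.87.
Monthly savings = $1,395.10 − $1,333.87 = $61.23.
Break-even = $2,800.00 / $61.23 = 45.73 → 46 months.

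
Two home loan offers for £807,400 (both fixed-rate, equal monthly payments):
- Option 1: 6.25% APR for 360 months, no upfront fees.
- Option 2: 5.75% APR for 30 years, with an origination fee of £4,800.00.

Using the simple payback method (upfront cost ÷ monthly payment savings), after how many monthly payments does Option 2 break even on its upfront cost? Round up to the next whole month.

Option 1: at 6.25% the monthly rate is 0.0052083, so the payment is 807,400 × 0.0052083 / (1 − 1.0052083^−360) = £4,971.30.
Option 2: monthly rate = 5.75%/12 = 0.0047917; payment = 807,400 × 0.0047917 / (1 − (1+0.0047917)^−360) = £4,711.77.
Monthly savings = £4,971.30 − £4,711.77 = £259.53.
Break-even = £4,800.00 / £259.53 = 18.49 → 19 months.

19 months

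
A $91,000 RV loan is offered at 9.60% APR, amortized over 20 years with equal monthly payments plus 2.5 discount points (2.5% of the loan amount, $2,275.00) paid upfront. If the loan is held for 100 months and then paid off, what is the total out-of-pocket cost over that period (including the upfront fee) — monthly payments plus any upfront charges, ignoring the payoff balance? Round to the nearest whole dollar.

At 9.60% the monthly rate is 0.0080000, so the payment is 91,000 × 0.0080000 / (1 − 1.0080000^−240) = $854.19.
Total outlay = 100 × $854.19 + $2,275.00 = $87,694.00.

$87,694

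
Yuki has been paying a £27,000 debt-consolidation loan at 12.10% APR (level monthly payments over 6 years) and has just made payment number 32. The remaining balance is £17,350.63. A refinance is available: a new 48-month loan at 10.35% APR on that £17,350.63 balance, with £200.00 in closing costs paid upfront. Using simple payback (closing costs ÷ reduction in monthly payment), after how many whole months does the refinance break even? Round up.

3 months

Current payment = 27,000 × 12.1%/12 / (1 − (1+0.0100833)^−72) = £529.26.
Refinanced payment = 17,350.63 × 0.0086250 / (1 − (1+0.0086250)^−48) = £442.98.
Monthly savings = £529.26 − £442.98 = £86.28.
Break-even = £200.00 / £86.28 = 2.32 → 3 months.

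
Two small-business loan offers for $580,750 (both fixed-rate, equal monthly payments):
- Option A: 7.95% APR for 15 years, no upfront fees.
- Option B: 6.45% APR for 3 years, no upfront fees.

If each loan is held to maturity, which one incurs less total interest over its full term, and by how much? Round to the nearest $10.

Option B by $355,670

Option A: monthly rate = 7.95%/12 = 0.0066250; payment = 580,750 × 0.0066250 / (1 − (1+0.0066250)^−180) = $5,533.20.
Total interest on Option A = 180 × $5,533.20 − $580,750 = $415,226.00.
Option B: at 6.45% the monthly rate is 0.0053750, so the payment is 580,750 × 0.0053750 / (1 − 1.0053750^−36) = $17,786.19.
Total interest on Option B = 36 × $17,786.19 − $580,750 = $59,552.84.
Option B is lower by $355,673.16.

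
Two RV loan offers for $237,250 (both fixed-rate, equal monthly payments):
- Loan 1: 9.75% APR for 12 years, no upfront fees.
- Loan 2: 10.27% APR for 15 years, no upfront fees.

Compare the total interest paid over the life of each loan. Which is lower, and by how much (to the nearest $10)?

Loan 1 by $62,620

Loan 1: monthly rate = 9.75%/12 = 0.0081250; payment = 237,250 × 0.0081250 / (1 − (1+0.0081250)^−144) = $2,801.17.
Total interest on Loan 1 = 144 × $2,801.17 − $237,250 = $166,118.48.
Loan 2: at 10.27% the monthly rate is 0.0085583, so the payment is 237,250 × 0.0085583 / (1 − 1.0085583^−180) = $2,588.83.
Total interest on Loan 2 = 180 × $2,588.83 − $237,250 = $228,739.40.
Loan 1 is lower by $62,620.92.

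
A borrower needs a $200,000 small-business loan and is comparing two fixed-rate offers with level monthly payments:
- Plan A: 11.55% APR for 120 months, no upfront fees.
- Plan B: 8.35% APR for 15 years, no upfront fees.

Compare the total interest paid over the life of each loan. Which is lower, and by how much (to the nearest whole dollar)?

Plan A by $13,232

Plan A: monthly rate = 11.55%/12 = 0.0096250; payment = 200,000 × 0.0096250 / (1 − (1+0.0096250)^−120) = $2,817.63.
Total interest on Plan A = 120 × $2,817.63 − $200,000 = $138,115.60.
Plan B: at 8.35% the monthly rate is 0.0069583, so the payment is 200,000 × 0.0069583 / (1 − 1.0069583^−180) = $1,951.93.
Total interest on Plan B = 180 × $1,951.93 − $200,000 = $151,347.40.
Plan A is lower by $13,231.80.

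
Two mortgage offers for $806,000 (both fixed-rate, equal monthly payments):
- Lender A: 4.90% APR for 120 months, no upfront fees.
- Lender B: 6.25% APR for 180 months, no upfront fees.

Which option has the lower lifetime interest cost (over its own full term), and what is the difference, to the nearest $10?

Lender A by $222,800

Lender A: monthly rate = 4.9%/12 = 0.0040833; payment = 806,000 × 0.0040833 / (1 − (1+0.0040833)^−120) = $8,509.54.
Total interest on Lender A = 120 × $8,509.54 − $806,000 = $215,144.80.
Lender B: at 6.25% the monthly rate is 0.0052083, so the payment is 806,000 × 0.0052083 / (1 − 1.0052083^−180) = $6,910.83.
Total interest on Lender B = 180 × $6,910.83 − $806,000 = $437,949.40.
Lender A is lower by $222,804.60.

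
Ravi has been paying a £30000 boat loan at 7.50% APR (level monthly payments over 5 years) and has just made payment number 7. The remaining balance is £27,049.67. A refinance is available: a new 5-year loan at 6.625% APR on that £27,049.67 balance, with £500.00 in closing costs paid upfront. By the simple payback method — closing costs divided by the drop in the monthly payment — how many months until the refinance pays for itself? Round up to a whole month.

Current payment = 30,000 × 7.5%/12 / (1 − (1+0.0062500)^−60) = £601.14.
Refinanced payment = 27,049.67 × 0.0055208 / (1 − (1+0.0055208)^−60) = £530.84.
Monthly savings = £601.14 − £530.84 = £70.30.
Break-even = £500.00 / £70.30 = 7.11 → 8 months.

8 months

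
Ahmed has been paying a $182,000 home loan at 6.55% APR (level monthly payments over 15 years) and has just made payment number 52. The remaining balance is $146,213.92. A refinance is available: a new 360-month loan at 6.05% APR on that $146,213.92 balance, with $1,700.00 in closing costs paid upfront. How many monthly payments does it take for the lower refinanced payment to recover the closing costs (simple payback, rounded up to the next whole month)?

3 months

Current payment = 182,000 × 6.55%/12 / (1 − (1+0.0054583)^−180) = $1,590.42.
Refinanced payment = 146,213.92 × 0.0050417 / (1 − (1+0.0050417)^−360) = $881.33.
Monthly savings = $1,590.42 − $881.33 = $709.09.
Break-even = $1,700.00 / $709.09 = 2.40 → 3 months.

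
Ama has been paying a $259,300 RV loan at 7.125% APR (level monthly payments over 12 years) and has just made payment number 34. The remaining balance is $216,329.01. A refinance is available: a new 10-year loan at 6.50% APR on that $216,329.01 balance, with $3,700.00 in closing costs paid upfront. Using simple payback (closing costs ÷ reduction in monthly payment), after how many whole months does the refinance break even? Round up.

17 months

Current payment = 259,300 × 7.125%/12 / (1 − (1+0.0059375)^−144) = $2,683.90.
Refinanced payment = 216,329.01 × 0.0054167 / (1 − (1+0.0054167)^−120) = $2,456.37.
Monthly savings = $2,683.90 − $2,456.37 = $227.53.
Break-even = $3,700.00 / $227.53 = 16.26 → 17 months.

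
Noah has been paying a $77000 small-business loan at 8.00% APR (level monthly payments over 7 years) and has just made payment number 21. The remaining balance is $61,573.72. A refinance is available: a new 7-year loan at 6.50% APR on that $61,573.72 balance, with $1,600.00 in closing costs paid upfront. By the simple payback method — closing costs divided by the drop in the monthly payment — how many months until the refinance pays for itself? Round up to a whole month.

6 months

Current payment = 77,000 × 8%/12 / (1 − (1+0.0066667)^−84) = $1,200.14.
Refinanced payment = 61,573.72 × 0.0054167 / (1 − (1+0.0054167)^−84) = $914.34.
Monthly savings = $1,200.14 − $914.34 = $285.80.
Break-even = $1,600.00 / $285.80 = 5.60 → 6 months.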